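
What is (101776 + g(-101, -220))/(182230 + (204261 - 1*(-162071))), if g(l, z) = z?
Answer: 2418/13061 ≈ 0.18513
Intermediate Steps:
(101776 + g(-101, -220))/(182230 + (204261 - 1*(-162071))) = (101776 - 220)/(182230 + (204261 - 1*(-162071))) = 101556/(182230 + (204261 + 162071)) = 101556/(182230 + 366332) = 101556/548562 = 101556*(1/548562) = 2418/13061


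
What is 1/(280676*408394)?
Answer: 1/114626394344 ≈ 8.7240e-12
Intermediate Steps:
1/(280676*408394) = (1/280676)*(1/408394) = 1/114626394344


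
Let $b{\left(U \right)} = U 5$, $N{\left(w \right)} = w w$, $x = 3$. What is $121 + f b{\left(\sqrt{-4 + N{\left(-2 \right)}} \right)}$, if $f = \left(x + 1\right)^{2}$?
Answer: $121$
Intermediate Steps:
$f = 16$ ($f = \left(3 + 1\right)^{2} = 4^{2} = 16$)
$N{\left(w \right)} = w^{2}$
$b{\left(U \right)} = 5 U$
$121 + f b{\left(\sqrt{-4 + N{\left(-2 \right)}} \right)} = 121 + 16 \cdot 5 \sqrt{-4 + \left(-2\right)^{2}} = 121 + 16 \cdot 5 \sqrt{-4 + 4} = 121 + 16 \cdot 5 \sqrt{0} = 121 + 16 \cdot 5 \cdot 0 = 121 + 16 \cdot 0 = 121 + 0 = 121$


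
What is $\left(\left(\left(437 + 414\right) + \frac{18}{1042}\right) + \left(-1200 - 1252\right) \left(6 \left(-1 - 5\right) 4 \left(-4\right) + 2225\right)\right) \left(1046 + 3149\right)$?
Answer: $- \frac{15008920131840}{521} \approx -2.8808 \cdot 10^{10}$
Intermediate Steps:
$\left(\left(\left(437 + 414\right) + \frac{18}{1042}\right) + \left(-1200 - 1252\right) \left(6 \left(-1 - 5\right) 4 \left(-4\right) + 2225\right)\right) \left(1046 + 3149\right) = \left(\left(851 + 18 \cdot \frac{1}{1042}\right) - 2452 \left(6 \left(-6\right) \left(-16\right) + 2225\right)\right) 4195 = \left(\left(851 + \frac{9}{521}\right) - 2452 \left(\left(-36\right) \left(-16\right) + 2225\right)\right) 4195 = \left(\frac{443380}{521} - 2452 \left(576 + 2225\right)\right) 4195 = \left(\frac{443380}{521} - 6868052\right) 4195 = \left(- \frac{3577811712}{521}\right) 4195 = - \frac{15008920131840}{521}$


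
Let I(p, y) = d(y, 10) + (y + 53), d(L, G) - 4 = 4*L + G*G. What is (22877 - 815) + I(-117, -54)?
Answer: 21949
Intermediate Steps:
d(L, G) = 4 + G² + 4*L (d(L, G) = 4 + (4*L + G*G) = 4 + (4*L + G²) = 4 + (G² + 4*L) = 4 + G² + 4*L)
I(p, y) = 157 + 5*y (I(p, y) = (4 + 10² + 4*y) + (y + 53) = (4 + 100 + 4*y) + (53 + y) = (104 + 4*y) + (53 + y) = 157 + 5*y)
(22877 - 815) + I(-117, -54) = (22877 - 815) + (157 + 5*(-54)) = 22062 + (157 - 270) = 22062 - 113 = 21949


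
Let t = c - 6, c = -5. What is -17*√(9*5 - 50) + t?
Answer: -11 - 17*I*√5 ≈ -11.0 - 38.013*I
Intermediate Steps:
t = -11 (t = -5 - 6 = -11)
-17*√(9*5 - 50) + t = -17*√(9*5 - 50) - 11 = -17*√(45 - 50) - 11 = -17*I*√5 - 11 = -11 - 17*I*√5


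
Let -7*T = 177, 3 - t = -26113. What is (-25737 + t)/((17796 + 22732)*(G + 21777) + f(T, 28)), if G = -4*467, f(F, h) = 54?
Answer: 379/806872006 ≈ 4.6971e-7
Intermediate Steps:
t = 26116 (t = 3 - 1*(-26113) = 3 + 26113 = 26116)
T = -177/7 (T = -1/7*177 = -177/7 ≈ -25.286)
G = -1868
(-25737 + t)/((17796 + 22732)*(G + 21777) + f(T, 28)) = (-25737 + 26116)/((17796 + 22732)*(-1868 + 21777) + 54) = 379/(40528*19909 + 54) = 379/(806871952 + 54) = 379/806872006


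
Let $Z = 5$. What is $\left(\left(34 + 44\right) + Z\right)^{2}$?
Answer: $6889$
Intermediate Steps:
$\left(\left(34 + 44\right) + Z\right)^{2} = \left(\left(34 + 44\right) + 5\right)^{2} = \left(78 + 5\right)^{2} = 83^{2} = 6889$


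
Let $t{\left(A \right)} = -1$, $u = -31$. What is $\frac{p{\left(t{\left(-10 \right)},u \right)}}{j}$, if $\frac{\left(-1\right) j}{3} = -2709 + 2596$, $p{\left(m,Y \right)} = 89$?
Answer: $\frac{89}{339} \approx 0.26254$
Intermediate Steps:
$j = 339$ ($j = - 3 \left(-2709 + 2596\right) = \left(-3\right) \left(-113\right) = 339$)
$\frac{p{\left(t{\left(-10 \right)},u \right)}}{j} = \frac{89}{339}$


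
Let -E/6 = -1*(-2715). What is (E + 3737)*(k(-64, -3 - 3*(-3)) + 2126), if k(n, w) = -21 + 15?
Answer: -26612360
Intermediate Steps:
k(n, w) = -6
E = -16290 (E = -(-6)*(-2715) = -6*2715 = -16290)
(E + 3737)*(k(-64, -3 - 3*(-3)) + 2126) = (-16290 + 3737)*(-6 + 2126) = -12553*2120 = -26612360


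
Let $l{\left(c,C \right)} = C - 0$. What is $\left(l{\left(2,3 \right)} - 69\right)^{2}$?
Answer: $4356$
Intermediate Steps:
$l{\left(c,C \right)} = C$ ($l{\left(c,C \right)} = C + 0 = C$)
$\left(l{\left(2,3 \right)} - 69\right)^{2} = \left(3 - 69\right)^{2} = \left(-66\right)^{2} = 4356$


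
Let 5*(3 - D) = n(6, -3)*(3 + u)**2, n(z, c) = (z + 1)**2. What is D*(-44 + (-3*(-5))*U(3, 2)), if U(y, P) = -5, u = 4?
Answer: 283934/5 ≈ 56787.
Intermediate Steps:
n(z, c) = (1 + z)**2
D = -2386/5 (D = 3 - (1 + 6)**2*(3 + 4)**2/5 = 3 - 7**2*7**2/5 = 3 - 49*49/5 = 3 - 1/5*2401 = 3 - 2401/5 = -2386/5 ≈ -477.20)
D*(-44 + (-3*(-5))*U(3, 2)) = -2386*(-44 - 3*(-5)*(-5))/5 = -2386*(-44 + 15*(-5))/5 = -2386*(-44 - 75)/5 = -2386/5*(-119) = 283934/5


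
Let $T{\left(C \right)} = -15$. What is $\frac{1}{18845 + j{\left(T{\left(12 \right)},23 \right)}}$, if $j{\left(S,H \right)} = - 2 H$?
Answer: $\frac{1}{18799} \approx 5.3194 \cdot 10^{-5}$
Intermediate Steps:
$\frac{1}{18845 + j{\left(T{\left(12 \right)},23 \right)}} = \frac{1}{18845 - 46} = \frac{1}{18799}$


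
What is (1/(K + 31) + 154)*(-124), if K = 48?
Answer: -1508708/79 ≈ -19098.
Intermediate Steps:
(1/(K + 31) + 154)*(-124) = (1/(48 + 31) + 154)*(-124) = (1/79 + 154)*(-124) = (12167/79)*(-124) = -1508708/79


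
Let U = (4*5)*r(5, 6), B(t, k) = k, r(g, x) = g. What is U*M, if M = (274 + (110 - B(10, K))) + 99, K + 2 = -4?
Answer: 48900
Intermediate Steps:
K = -6 (K = -2 - 4 = -6)
U = 100 (U = (4*5)*5 = 20*5 = 100)
M = 489 (M = (274 + (110 - 1*(-6))) + 99 = (274 + (110 + 6)) + 99 = (274 + 116) + 99 = 390 + 99 = 489)
U*M = 100*489 = 48900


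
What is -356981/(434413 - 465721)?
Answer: 356981/31308 ≈ 11.402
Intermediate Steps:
-356981/(434413 - 465721) = -356981/(-31308) = -356981*(-1/31308) = 356981/31308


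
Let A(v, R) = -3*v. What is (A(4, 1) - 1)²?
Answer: 169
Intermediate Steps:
(A(4, 1) - 1)² = (-3*4 - 1)² = (-12 - 1)² = (-13)² = 169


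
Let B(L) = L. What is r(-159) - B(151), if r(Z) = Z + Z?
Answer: -469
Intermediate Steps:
r(Z) = 2*Z
r(-159) - B(151) = 2*(-159) - 1*151 = -318 - 151 = -469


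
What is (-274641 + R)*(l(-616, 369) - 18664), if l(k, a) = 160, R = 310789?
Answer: -668882592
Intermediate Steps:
(-274641 + R)*(l(-616, 369) - 18664) = (-274641 + 310789)*(160 - 18664) = 36148*(-18504) = -668882592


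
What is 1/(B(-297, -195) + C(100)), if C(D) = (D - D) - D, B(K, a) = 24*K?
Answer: -1/7228 ≈ -0.00013835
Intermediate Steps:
C(D) = -D (C(D) = 0 - D = -D)
1/(B(-297, -195) + C(100)) = 1/(24*(-297) - 1*100) = 1/(-7128 - 100) = 1/(-7228) = -1/7228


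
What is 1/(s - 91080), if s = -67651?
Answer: -1/158731 ≈ -6.3000e-6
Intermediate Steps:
1/(s - 91080) = 1/(-67651 - 91080) = 1/(-158731) = -1/158731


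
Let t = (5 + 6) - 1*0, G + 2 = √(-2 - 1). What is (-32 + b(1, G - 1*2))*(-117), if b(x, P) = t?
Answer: 2457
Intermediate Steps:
G = -2 + I*√3 (G = -2 + √(-2 - 1) = -2 + √(-3) = -2 + I*√3 ≈ -2.0 + 1.732*I)
t = 11 (t = 11 + 0 = 11)
b(x, P) = 11
(-32 + b(1, G - 1*2))*(-117) = (-32 + 11)*(-117) = -21*(-117) = 2457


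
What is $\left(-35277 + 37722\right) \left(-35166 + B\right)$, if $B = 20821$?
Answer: $-35073525$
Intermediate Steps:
$\left(-35277 + 37722\right) \left(-35166 + B\right) = \left(-35277 + 37722\right) \left(-35166 + 20821\right) = 2445 \left(-14345\right) = -35073525$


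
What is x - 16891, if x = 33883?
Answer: 16992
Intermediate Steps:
x - 16891 = 33883 - 16891 = 16992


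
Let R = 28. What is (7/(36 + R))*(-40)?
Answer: -35/8 ≈ -4.3750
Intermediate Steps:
(7/(36 + R))*(-40) = (7/(36 + 28))*(-40) = (7/64)*(-40) = -35/8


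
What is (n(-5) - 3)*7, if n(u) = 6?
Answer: 21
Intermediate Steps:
(n(-5) - 3)*7 = (6 - 3)*7 = 3*7 = 21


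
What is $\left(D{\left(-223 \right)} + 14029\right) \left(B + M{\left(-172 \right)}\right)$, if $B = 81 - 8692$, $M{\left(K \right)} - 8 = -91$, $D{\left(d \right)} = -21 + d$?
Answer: $-119846790$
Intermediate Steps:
$M{\left(K \right)} = -83$ ($M{\left(K \right)} = 8 - 91 = -83$)
$B = -8611$ ($B = 81 - 8692 = -8611$)
$\left(D{\left(-223 \right)} + 14029\right) \left(B + M{\left(-172 \right)}\right) = \left(\left(-21 - 223\right) + 14029\right) \left(-8611 - 83\right) = \left(-244 + 14029\right) \left(-8694\right) = 13785 \left(-8694\right) = -119846790$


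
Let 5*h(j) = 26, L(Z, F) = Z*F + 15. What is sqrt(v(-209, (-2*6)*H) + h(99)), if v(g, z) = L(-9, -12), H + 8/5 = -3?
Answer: sqrt(3205)/5 ≈ 11.323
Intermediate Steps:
H = -23/5 (H = -8/5 - 3 = -23/5 ≈ -4.6000)
L(Z, F) = 15 + F*Z (L(Z, F) = F*Z + 15 = 15 + F*Z)
h(j) = 26/5 (h(j) = (1/5)*26 = 26/5)
v(g, z) = 123 (v(g, z) = 15 - 12*(-9) = 15 + 108 = 123)
sqrt(v(-209, (-2*6)*H) + h(99)) = sqrt(123 + 26/5) = sqrt(641/5) = sqrt(3205)/5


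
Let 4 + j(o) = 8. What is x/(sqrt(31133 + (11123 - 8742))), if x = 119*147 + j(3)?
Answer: 17497*sqrt(33514)/33514 ≈ 95.576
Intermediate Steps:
j(o) = 4 (j(o) = -4 + 8 = 4)
x = 17497 (x = 119*147 + 4 = 17493 + 4 = 17497)
x/(sqrt(31133 + (11123 - 8742))) = 17497/(sqrt(31133 + (11123 - 8742))) = 17497/(sqrt(31133 + 2381)) = 17497/(sqrt(33514)) = 17497*(sqrt(33514)/33514) = 17497*sqrt(33514)/33514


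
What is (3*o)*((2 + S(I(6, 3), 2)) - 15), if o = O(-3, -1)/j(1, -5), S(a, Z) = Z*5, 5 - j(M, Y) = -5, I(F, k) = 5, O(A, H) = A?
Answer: 27/10 ≈ 2.7000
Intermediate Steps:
j(M, Y) = 10 (j(M, Y) = 5 - 1*(-5) = 5 + 5 = 10)
S(a, Z) = 5*Z
o = -3/10 ≈ -0.30000
(3*o)*((2 + S(I(6, 3), 2)) - 15) = (3*(-3/10))*((2 + 5*2) - 15) = -9*((2 + 10) - 15)/10 = -9*(12 - 15)/10 = -9/10*(-3) = 27/10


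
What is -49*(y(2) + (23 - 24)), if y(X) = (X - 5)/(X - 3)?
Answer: -98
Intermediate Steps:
y(X) = (-5 + X)/(-3 + X)
-49*(y(2) + (23 - 24)) = -49*((-5 + 2)/(-3 + 2) + (23 - 24)) = -49*(-3/(-1) - 1) = -49*(-1*(-3) - 1) = -49*(3 - 1) = -49*2 = -98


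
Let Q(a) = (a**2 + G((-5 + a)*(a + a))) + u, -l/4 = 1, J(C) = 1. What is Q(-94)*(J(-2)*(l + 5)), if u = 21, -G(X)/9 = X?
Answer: -158651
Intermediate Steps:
G(X) = -9*X
l = -4 (l = -4*1 = -4)
Q(a) = 21 + a**2 - 18*a*(-5 + a) (Q(a) = (a**2 - 9*(-5 + a)*(a + a)) + 21 = (a**2 - 9*(-5 + a)*2*a) + 21 = (a**2 - 18*a*(-5 + a)) + 21 = 21 + a**2 - 18*a*(-5 + a))
Q(-94)*(J(-2)*(l + 5)) = (21 - 17*(-94)**2 + 90*(-94))*(1*(-4 + 5)) = (21 - 17*8836 - 8460)*(1*1) = (21 - 150212 - 8460)*1 = -158651*1 = -158651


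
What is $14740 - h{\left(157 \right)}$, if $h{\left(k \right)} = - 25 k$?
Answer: $18665$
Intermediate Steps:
$14740 - h{\left(157 \right)} = 14740 - \left(-25\right) 157 = 14740 - -3925 = 14740 + 3925 = 18665$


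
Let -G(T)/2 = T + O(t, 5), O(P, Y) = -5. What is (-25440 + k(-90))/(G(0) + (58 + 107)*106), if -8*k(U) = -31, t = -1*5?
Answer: -203489/140000 ≈ -1.4535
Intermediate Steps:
t = -5
k(U) = 31/8 (k(U) = -⅛*(-31) = 31/8)
G(T) = 10 - 2*T (G(T) = -2*(T - 5) = -2*(-5 + T) = 10 - 2*T)
(-25440 + k(-90))/(G(0) + (58 + 107)*106) = (-25440 + 31/8)/((10 - 2*0) + (58 + 107)*106) = -203489/(8*((10 + 0) + 165*106)) = -203489/(8*(10 + 17490)) = -203489/8/17500 = -203489/8*1/17500 = -203489/140000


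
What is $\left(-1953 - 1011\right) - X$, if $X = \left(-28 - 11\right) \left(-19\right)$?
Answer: $-3705$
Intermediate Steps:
$X = 741$ ($X = \left(-39\right) \left(-19\right) = 741$)
$\left(-1953 - 1011\right) - X = \left(-1953 - 1011\right) - 741 = -2964 - 741 = -3705$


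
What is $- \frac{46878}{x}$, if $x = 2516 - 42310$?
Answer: $\frac{23439}{19897} \approx 1.178$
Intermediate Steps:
$x = -39794$
$- \frac{46878}{x} = - \frac{46878}{-39794} = \left(-46878\right) \left(- \frac{1}{39794}\right) = \frac{23439}{19897}$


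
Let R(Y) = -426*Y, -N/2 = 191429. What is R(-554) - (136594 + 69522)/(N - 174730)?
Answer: 32898301117/139397 ≈ 2.3600e+5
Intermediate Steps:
N = -382858 (N = -2*191429 = -382858)
R(-554) - (136594 + 69522)/(N - 174730) = -426*(-554) - (136594 + 69522)/(-382858 - 174730) = 236004 - 206116/(-557588) = 236004 - 206116*(-1)/557588 = 236004 - 1*(-51529/139397) = 236004 + 51529/139397 = 32898301117/139397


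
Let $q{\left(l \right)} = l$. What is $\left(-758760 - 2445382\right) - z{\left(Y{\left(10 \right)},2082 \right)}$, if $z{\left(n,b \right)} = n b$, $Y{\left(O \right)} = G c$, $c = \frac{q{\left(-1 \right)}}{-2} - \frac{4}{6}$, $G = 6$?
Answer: $-3202060$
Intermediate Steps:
$c = - \frac{1}{6}$ ($c = - \frac{1}{-2} - \frac{4}{6} = \left(-1\right) \left(- \frac{1}{2}\right) - \frac{2}{3} = \frac{1}{2} - \frac{2}{3} = - \frac{1}{6} \approx -0.16667$)
$Y{\left(O \right)} = -1$ ($Y{\left(O \right)} = 6 \left(- \frac{1}{6}\right) = -1$)
$z{\left(n,b \right)} = b n$
$\left(-758760 - 2445382\right) - z{\left(Y{\left(10 \right)},2082 \right)} = \left(-758760 - 2445382\right) - 2082 \left(-1\right) = -3204142 - -2082 = -3204142 + 2082 = -3202060$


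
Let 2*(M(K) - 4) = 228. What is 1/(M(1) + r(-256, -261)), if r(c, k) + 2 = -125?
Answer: -1/9 ≈ -0.11111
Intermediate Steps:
M(K) = 118 (M(K) = 4 + (1/2)*228 = 4 + 114 = 118)
r(c, k) = -127 (r(c, k) = -2 - 125 = -127)
1/(M(1) + r(-256, -261)) = 1/(118 - 127) = 1/(-9) = -1/9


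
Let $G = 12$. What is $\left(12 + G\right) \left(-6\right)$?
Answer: $-144$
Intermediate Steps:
$\left(12 + G\right) \left(-6\right) = \left(12 + 12\right) \left(-6\right) = 24 \left(-6\right) = -144$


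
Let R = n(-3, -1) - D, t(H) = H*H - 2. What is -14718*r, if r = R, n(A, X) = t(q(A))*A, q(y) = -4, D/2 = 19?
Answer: 1177440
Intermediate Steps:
D = 38 (D = 2*19 = 38)
t(H) = -2 + H² (t(H) = H² - 2 = -2 + H²)
n(A, X) = 14*A (n(A, X) = (-2 + (-4)²)*A = (-2 + 16)*A = 14*A)
R = -80 (R = 14*(-3) - 1*38 = -42 - 38 = -80)
r = -80
-14718*r = -14718*(-80) = 1177440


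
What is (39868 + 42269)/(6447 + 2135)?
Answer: 82137/8582 ≈ 9.5708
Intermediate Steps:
(39868 + 42269)/(6447 + 2135) = 82137/8582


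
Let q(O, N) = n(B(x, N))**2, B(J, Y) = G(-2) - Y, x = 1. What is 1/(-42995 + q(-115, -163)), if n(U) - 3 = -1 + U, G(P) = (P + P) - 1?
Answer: -1/17395 ≈ -5.7488e-5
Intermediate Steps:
G(P) = -1 + 2*P (G(P) = 2*P - 1 = -1 + 2*P)
B(J, Y) = -5 - Y (B(J, Y) = (-1 + 2*(-2)) - Y = (-1 - 4) - Y = -5 - Y)
n(U) = 2 + U (n(U) = 3 + (-1 + U) = 2 + U)
q(O, N) = (-3 - N)**2 (q(O, N) = (2 + (-5 - N))**2 = (-3 - N)**2)
1/(-42995 + q(-115, -163)) = 1/(-42995 + (3 - 163)**2) = 1/(-42995 + (-160)**2) = 1/(-42995 + 25600) = 1/(-17395) = -1/17395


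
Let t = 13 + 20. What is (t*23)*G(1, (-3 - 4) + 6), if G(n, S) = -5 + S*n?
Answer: -4554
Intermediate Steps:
t = 33
(t*23)*G(1, (-3 - 4) + 6) = (33*23)*(-5 + ((-3 - 4) + 6)*1) = 759*(-5 + (-7 + 6)*1) = 759*(-5 - 1*1) = 759*(-5 - 1) = 759*(-6) = -4554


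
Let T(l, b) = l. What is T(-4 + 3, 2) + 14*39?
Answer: 545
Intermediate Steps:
T(-4 + 3, 2) + 14*39 = (-4 + 3) + 14*39 = -1 + 546 = 545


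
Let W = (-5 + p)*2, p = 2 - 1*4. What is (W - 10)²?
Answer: 576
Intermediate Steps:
p = -2 (p = 2 - 4 = -2)
W = -14 (W = (-5 - 2)*2 = -7*2 = -14)
(W - 10)² = (-14 - 10)² = (-24)² = 576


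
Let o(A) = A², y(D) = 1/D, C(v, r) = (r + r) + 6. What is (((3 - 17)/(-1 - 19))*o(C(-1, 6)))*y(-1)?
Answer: -1134/5 ≈ -226.80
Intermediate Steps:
C(v, r) = 6 + 2*r (C(v, r) = 2*r + 6 = 6 + 2*r)
(((3 - 17)/(-1 - 19))*o(C(-1, 6)))*y(-1) = (((3 - 17)/(-1 - 19))*(6 + 2*6)²)/(-1) = ((-14/(-20))*(6 + 12)²)*(-1) = (-14*(-1/20)*18²)*(-1) = ((7/10)*324)*(-1) = (1134/5)*(-1) = -1134/5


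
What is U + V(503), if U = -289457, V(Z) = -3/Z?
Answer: -145596874/503 ≈ -2.8946e+5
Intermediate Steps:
U + V(503) = -289457 - 3/503 = -145596874/503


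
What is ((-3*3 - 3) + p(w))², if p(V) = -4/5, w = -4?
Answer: 4096/25 ≈ 163.84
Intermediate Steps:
p(V) = -⅘ (p(V) = -4*⅕ = -⅘)
((-3*3 - 3) + p(w))² = ((-3*3 - 3) - ⅘)² = ((-9 - 3) - ⅘)² = (-12 - ⅘)² = (-64/5)² = 4096/25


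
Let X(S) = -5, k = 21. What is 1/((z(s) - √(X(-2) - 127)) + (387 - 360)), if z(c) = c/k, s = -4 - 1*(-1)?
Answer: 329/10453 + 49*I*√33/20906 ≈ 0.031474 + 0.013464*I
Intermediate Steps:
s = -3 (s = -4 + 1 = -3)
z(c) = c/21
1/((z(s) - √(X(-2) - 127)) + (387 - 360)) = 1/(((1/21)*(-3) - √(-5 - 127)) + (387 - 360)) = 1/((-⅐ - √(-132)) + 27) = 1/((-⅐ - 2*I*√33) + 27) = 1/(188/7 - 2*I*√33)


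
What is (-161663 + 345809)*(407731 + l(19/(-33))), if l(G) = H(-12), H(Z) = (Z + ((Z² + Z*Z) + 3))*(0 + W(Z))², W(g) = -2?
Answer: 75287539662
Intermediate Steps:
H(Z) = 12 + 4*Z + 8*Z² (H(Z) = (Z + ((Z² + Z*Z) + 3))*(0 - 2)² = (Z + ((Z² + Z²) + 3))*(-2)² = (Z + (2*Z² + 3))*4 = (Z + (3 + 2*Z²))*4 = (3 + Z + 2*Z²)*4 = 12 + 4*Z + 8*Z²)
l(G) = 1116 (l(G) = 12 + 4*(-12) + 8*(-12)² = 12 - 48 + 8*144 = 12 - 48 + 1152 = 1116)
(-161663 + 345809)*(407731 + l(19/(-33))) = (-161663 + 345809)*(407731 + 1116) = 184146*408847 = 75287539662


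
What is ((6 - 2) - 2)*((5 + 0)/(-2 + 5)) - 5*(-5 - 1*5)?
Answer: 160/3 ≈ 53.333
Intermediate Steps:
((6 - 2) - 2)*((5 + 0)/(-2 + 5)) - 5*(-5 - 1*5) = (4 - 2)*(5/3) - 5*(-5 - 5) = 2*(5*(1/3)) - 5*(-10) = 2*(5/3) + 50 = 10/3 + 50 = 160/3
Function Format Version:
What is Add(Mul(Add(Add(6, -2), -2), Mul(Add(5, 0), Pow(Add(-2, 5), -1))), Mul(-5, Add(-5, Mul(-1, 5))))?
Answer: Rational(160, 3) ≈ 53.333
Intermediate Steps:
Add(Mul(Add(Add(6, -2), -2), Mul(Add(5, 0), Pow(Add(-2, 5), -1))), Mul(-5, Add(-5, Mul(-1, 5)))) = Add(Mul(Add(4, -2), Mul(5, Pow(3, -1))), Mul(-5, Add(-5, -5))) = Add(Mul(2, Mul(5, Rational(1, 3))), Mul(-5, -10)) = Add(Mul(2, Rational(5, 3)), 50) = Add(Rational(10, 3), 50) = Rational(160, 3)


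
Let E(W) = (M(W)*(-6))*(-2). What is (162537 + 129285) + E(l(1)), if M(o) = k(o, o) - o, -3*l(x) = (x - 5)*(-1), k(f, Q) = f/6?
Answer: 875506/3 ≈ 2.9184e+5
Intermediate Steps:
k(f, Q) = f/6 (k(f, Q) = f*(1/6) = f/6)
l(x) = -5/3 + x/3 (l(x) = -(x - 5)*(-1)/3 = -(-5 + x)*(-1)/3 = -(5 - x)/3 = -5/3 + x/3)
M(o) = -5*o/6 (M(o) = o/6 - o = -5*o/6)
E(W) = -10*W (E(W) = (-5*W/6*(-6))*(-2) = (5*W)*(-2) = -10*W)
(162537 + 129285) + E(l(1)) = (162537 + 129285) - 10*(-5/3 + (1/3)*1) = 291822 - 10*(-5/3 + 1/3) = 291822 - 10*(-4/3) = 291822 + 40/3 = 875506/3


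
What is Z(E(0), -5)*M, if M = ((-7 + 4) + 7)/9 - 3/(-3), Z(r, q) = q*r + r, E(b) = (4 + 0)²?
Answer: -832/9 ≈ -92.444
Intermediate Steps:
E(b) = 16 (E(b) = 4² = 16)
Z(r, q) = r + q*r
M = 13/9 (M = (-3 + 7)*(⅑) - 3*(-⅓) = 4*(⅑) + 1 = 4/9 + 1 = 13/9 ≈ 1.4444)
Z(E(0), -5)*M = (16*(1 - 5))*(13/9) = (16*(-4))*(13/9) = -64*13/9 = -832/9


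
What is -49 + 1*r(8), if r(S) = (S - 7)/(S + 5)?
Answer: -636/13 ≈ -48.923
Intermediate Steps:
r(S) = (-7 + S)/(5 + S)
-49 + 1*r(8) = -49 + 1*((-7 + 8)/(5 + 8)) = -49 + 1*(1/13) = -49 + 1/13 = -636/13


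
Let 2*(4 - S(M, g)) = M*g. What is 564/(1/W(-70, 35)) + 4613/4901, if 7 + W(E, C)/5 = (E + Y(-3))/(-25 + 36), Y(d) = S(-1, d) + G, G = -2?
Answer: -2024699387/53911 ≈ -37556.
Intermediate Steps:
S(M, g) = 4 - M*g/2
Y(d) = 2 + d/2 (Y(d) = (4 - 1/2*(-1)*d) - 2 = (4 + d/2) - 2 = 2 + d/2)
W(E, C) = -765/22 + 5*E/11 (W(E, C) = -35 + 5*((E + (2 + (1/2)*(-3)))/(-25 + 36)) = -35 + 5*((E + (2 - 3/2))/11) = -35 + 5*((E + 1/2)*(1/11)) = -35 + 5*((1/2 + E)*(1/11)) = -35 + 5*(1/22 + E/11) = -35 + (5/22 + 5*E/11) = -765/22 + 5*E/11)
564/(1/W(-70, 35)) + 4613/4901 = 564/(1/(-765/22 + (5/11)*(-70))) + 4613/4901 = 564/(1/(-765/22 - 350/11)) + 4613*(1/4901) = 564/(1/(-1465/22)) + 4613/4901 = 564/(-22/1465) + 4613/4901 = 564*(-1465/22) + 4613/4901 = -413130/11 + 4613/4901 = -2024699387/53911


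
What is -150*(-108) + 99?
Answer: 16299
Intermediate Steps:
-150*(-108) + 99 = 16200 + 99 = 16299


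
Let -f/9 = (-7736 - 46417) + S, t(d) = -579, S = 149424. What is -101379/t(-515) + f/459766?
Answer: 15371386711/88734838 ≈ 173.23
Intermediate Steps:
f = -857439 (f = -9*((-7736 - 46417) + 149424) = -9*(-54153 + 149424) = -9*95271 = -857439)
-101379/t(-515) + f/459766 = -101379/(-579) - 857439/459766 = -101379*(-1/579) - 857439*1/459766 = 33793/193 - 857439/459766 = 15371386711/88734838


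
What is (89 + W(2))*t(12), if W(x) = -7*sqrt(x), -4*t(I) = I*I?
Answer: -3204 + 252*sqrt(2) ≈ -2847.6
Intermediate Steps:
t(I) = -I**2/4 (t(I) = -I*I/4 = -I**2/4)
(89 + W(2))*t(12) = (89 - 7*sqrt(2))*(-1/4*12**2) = (89 - 7*sqrt(2))*(-1/4*144) = (89 - 7*sqrt(2))*(-36) = -3204 + 252*sqrt(2)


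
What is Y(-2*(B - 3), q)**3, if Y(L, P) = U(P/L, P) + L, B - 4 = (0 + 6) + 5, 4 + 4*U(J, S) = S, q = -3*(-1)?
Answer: -912673/64 ≈ -14261.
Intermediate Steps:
q = 3
U(J, S) = -1 + S/4
B = 15 (B = 4 + ((0 + 6) + 5) = 4 + (6 + 5) = 4 + 11 = 15)
Y(L, P) = -1 + L + P/4 (Y(L, P) = (-1 + P/4) + L = -1 + L + P/4)
Y(-2*(B - 3), q)**3 = (-1 - 2*(15 - 3) + (1/4)*3)**3 = (-1 - 2*12 + 3/4)**3 = (-1 - 24 + 3/4)**3 = (-97/4)**3 = -912673/64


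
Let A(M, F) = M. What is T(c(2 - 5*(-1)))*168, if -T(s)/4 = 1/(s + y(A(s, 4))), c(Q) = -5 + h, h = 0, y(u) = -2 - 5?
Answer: 56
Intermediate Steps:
y(u) = -7
c(Q) = -5 (c(Q) = -5 + 0 = -5)
T(s) = -4/(-7 + s) (T(s) = -4/(s - 7) = -4/(-7 + s))
T(c(2 - 5*(-1)))*168 = -4/(-7 - 5)*168 = -4/(-12)*168 = -4*(-1/12)*168 = (⅓)*168 = 56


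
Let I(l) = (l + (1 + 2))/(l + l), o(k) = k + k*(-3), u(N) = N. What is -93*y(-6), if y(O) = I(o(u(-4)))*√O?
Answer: -1023*I*√6/16 ≈ -156.61*I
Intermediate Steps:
o(k) = -2*k (o(k) = k - 3*k = -2*k)
I(l) = (3 + l)/(2*l) (I(l) = (l + 3)/((2*l)) = (3 + l)*(1/(2*l)) = (3 + l)/(2*l))
y(O) = 11*√O/16 (y(O) = ((3 - 2*(-4))/(2*((-2*(-4)))))*√O = ((½)*(3 + 8)/8)*√O = ((½)*(⅛)*11)*√O = 11*√O/16)
-93*y(-6) = -1023*√(-6)/16 = -1023*I*√6/16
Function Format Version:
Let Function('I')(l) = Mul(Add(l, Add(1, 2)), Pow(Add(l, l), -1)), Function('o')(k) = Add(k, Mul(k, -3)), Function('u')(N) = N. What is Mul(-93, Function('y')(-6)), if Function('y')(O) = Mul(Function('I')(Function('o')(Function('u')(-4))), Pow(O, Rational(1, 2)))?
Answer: Mul(Rational(-1023, 16), I, Pow(6, Rational(1, 2))) ≈ Mul(-156.61, I)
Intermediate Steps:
Function('o')(k) = Mul(-2, k) (Function('o')(k) = Add(k, Mul(-3, k)) = Mul(-2, k))
Function('I')(l) = Mul(Rational(1, 2), Pow(l, -1), Add(3, l)) (Function('I')(l) = Mul(Add(l, 3), Pow(Mul(2, l), -1)) = Mul(Add(3, l), Mul(Rational(1, 2), Pow(l, -1))) = Mul(Rational(1, 2), Pow(l, -1), Add(3, l)))
Function('y')(O) = Mul(Rational(11, 16), Pow(O, Rational(1, 2))) (Function('y')(O) = Mul(Mul(Rational(1, 2), Pow(Mul(-2, -4), -1), Add(3, Mul(-2, -4))), Pow(O, Rational(1, 2))) = Mul(Mul(Rational(1, 2), Pow(8, -1), Add(3, 8)), Pow(O, Rational(1, 2))) = Mul(Mul(Rational(1, 2), Rational(1, 8), 11), Pow(O, Rational(1, 2))) = Mul(Rational(11, 16), Pow(O, Rational(1, 2))))
Mul(-93, Function('y')(-6)) = Mul(-93, Mul(Rational(11, 16), Pow(-6, Rational(1, 2)))) = Mul(-93, Mul(Rational(11, 16), Mul(I, Pow(6, Rational(1, 2))))) = Mul(-93, Mul(Rational(11, 16), I, Pow(6, Rational(1, 2)))) = Mul(Rational(-1023, 16), I, Pow(6, Rational(1, 2)))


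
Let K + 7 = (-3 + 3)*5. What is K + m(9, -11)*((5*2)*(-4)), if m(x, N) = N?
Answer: 433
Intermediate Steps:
K = -7 (K = -7 + (-3 + 3)*5 = -7 + 0*5 = -7 + 0 = -7)
K + m(9, -11)*((5*2)*(-4)) = -7 - 11*5*2*(-4) = -7 - 110*(-4) = -7 - 11*(-40) = -7 + 440 = 433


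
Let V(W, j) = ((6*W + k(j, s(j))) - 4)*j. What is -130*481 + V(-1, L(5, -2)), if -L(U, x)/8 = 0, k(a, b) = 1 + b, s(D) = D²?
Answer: -62530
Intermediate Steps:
L(U, x) = 0 (L(U, x) = -8*0 = 0)
V(W, j) = j*(-3 + j² + 6*W) (V(W, j) = ((6*W + (1 + j²)) - 4)*j = ((1 + j² + 6*W) - 4)*j = (-3 + j² + 6*W)*j = j*(-3 + j² + 6*W))
-130*481 + V(-1, L(5, -2)) = -130*481 + 0*(-3 + 0² + 6*(-1)) = -62530 + 0*(-3 + 0 - 6) = -62530 + 0*(-9) = -62530 + 0 = -62530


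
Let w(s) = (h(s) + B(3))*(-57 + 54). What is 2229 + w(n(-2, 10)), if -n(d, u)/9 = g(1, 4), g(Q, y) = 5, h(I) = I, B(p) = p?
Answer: 2355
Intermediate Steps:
n(d, u) = -45 (n(d, u) = -9*5 = -45)
w(s) = -9 - 3*s (w(s) = (s + 3)*(-57 + 54) = (3 + s)*(-3) = -9 - 3*s)
2229 + w(n(-2, 10)) = 2229 + (-9 - 3*(-45)) = 2229 + (-9 + 135) = 2229 + 126 = 2355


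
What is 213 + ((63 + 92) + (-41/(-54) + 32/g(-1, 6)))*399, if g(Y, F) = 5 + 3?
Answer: 1151225/18 ≈ 63957.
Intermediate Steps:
g(Y, F) = 8
213 + ((63 + 92) + (-41/(-54) + 32/g(-1, 6)))*399 = 213 + ((63 + 92) + (-41/(-54) + 32/8))*399 = 213 + (155 + (-41*(-1/54) + 32*(1/8)))*399 = 213 + (155 + (41/54 + 4))*399 = 213 + (155 + 257/54)*399 = 213 + (8627/54)*399 = 213 + 1147391/18 = 1151225/18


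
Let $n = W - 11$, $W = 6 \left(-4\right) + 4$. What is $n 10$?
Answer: $-310$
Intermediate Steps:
$W = -20$ ($W = -24 + 4 = -20$)
$n = -31$ ($n = -20 - 11 = -31$)
$n 10 = \left(-31\right) 10 = -310$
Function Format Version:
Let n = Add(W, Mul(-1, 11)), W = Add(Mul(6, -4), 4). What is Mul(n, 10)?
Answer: -310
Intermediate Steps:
W = -20 (W = Add(-24, 4) = -20)
n = -31 (n = Add(-20, Mul(-1, 11)) = Add(-20, -11) = -31)
Mul(n, 10) = Mul(-31, 10) = -310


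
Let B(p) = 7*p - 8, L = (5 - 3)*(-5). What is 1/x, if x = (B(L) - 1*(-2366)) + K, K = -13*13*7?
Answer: 1/1105 ≈ 0.00090498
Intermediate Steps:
K = -1183 (K = -169*7 = -1183)
L = -10 (L = 2*(-5) = -10)
B(p) = -8 + 7*p
x = 1105 (x = ((-8 + 7*(-10)) - 1*(-2366)) - 1183 = ((-8 - 70) + 2366) - 1183 = (-78 + 2366) - 1183 = 2288 - 1183 = 1105)
1/x = 1/1105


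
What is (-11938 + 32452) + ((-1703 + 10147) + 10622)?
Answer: 39580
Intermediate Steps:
(-11938 + 32452) + ((-1703 + 10147) + 10622) = 20514 + (8444 + 10622) = 20514 + 19066 = 39580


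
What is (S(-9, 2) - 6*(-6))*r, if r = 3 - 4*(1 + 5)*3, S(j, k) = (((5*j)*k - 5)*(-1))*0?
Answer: -2484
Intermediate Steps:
S(j, k) = 0 (S(j, k) = ((5*j*k - 5)*(-1))*0 = ((-5 + 5*j*k)*(-1))*0 = (5 - 5*j*k)*0 = 0)
r = -69 (r = 3 - 24*3 = 3 - 4*18 = 3 - 72 = -69)
(S(-9, 2) - 6*(-6))*r = (0 - 6*(-6))*(-69) = (0 + 36)*(-69) = 36*(-69) = -2484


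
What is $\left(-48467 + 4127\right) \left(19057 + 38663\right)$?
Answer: $-2559304800$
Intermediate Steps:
$\left(-48467 + 4127\right) \left(19057 + 38663\right) = \left(-44340\right) 57720 = -2559304800$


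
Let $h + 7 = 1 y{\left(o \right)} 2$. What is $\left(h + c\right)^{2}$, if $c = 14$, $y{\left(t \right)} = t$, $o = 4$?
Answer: $225$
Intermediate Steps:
$h = 1$ ($h = -7 + 1 \cdot 4 \cdot 2 = -7 + 4 \cdot 2 = -7 + 8 = 1$)
$\left(h + c\right)^{2} = \left(1 + 14\right)^{2} = 15^{2} = 225$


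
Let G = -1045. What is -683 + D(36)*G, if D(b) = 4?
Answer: -4863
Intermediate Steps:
-683 + D(36)*G = -683 + 4*(-1045) = -683 - 4180 = -4863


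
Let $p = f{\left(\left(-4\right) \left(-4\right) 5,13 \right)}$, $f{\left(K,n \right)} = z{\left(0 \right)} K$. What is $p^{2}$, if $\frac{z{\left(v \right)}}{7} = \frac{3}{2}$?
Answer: $705600$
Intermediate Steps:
$z{\left(v \right)} = \frac{21}{2}$ ($z{\left(v \right)} = 7 \cdot \frac{3}{2} = \frac{21}{2}$)
$f{\left(K,n \right)} = \frac{21 K}{2}$
$p = 840$ ($p = \frac{21 \left(-4\right) \left(-4\right) 5}{2} = \frac{21 \cdot 16 \cdot 5}{2} = \frac{21}{2} \cdot 80 = 840$)
$p^{2} = 840^{2} = 705600$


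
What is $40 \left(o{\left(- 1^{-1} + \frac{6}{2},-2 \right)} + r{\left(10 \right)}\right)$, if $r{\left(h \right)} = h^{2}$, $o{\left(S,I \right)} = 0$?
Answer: $4000$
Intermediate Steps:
$40 \left(o{\left(- 1^{-1} + \frac{6}{2},-2 \right)} + r{\left(10 \right)}\right) = 40 \left(0 + 10^{2}\right) = 40 \left(0 + 100\right) = 40 \cdot 100 = 4000$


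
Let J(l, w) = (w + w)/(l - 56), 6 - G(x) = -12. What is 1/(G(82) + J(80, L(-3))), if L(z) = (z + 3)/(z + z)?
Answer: 1/18 ≈ 0.055556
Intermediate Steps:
L(z) = (3 + z)/(2*z) (L(z) = (3 + z)/((2*z)) = (3 + z)*(1/(2*z)) = (3 + z)/(2*z))
G(x) = 18 (G(x) = 6 - 1*(-12) = 6 + 12 = 18)
J(l, w) = 2*w/(-56 + l) (J(l, w) = (2*w)/(-56 + l) = 2*w/(-56 + l))
1/(G(82) + J(80, L(-3))) = 1/(18 + 2*((1/2)*(3 - 3)/(-3))/(-56 + 80)) = 1/(18 + 2*((1/2)*(-1/3)*0)/24) = 1/(18 + 2*0*(1/24)) = 1/(18 + 0) = 1/18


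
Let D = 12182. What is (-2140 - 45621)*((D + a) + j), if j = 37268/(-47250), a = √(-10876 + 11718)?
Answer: -1963530554468/3375 - 47761*√842 ≈ -5.8317e+8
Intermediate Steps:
a = √842 ≈ 29.017
j = -2662/3375 (j = 37268*(-1/47250) = -2662/3375 ≈ -0.78874)
(-2140 - 45621)*((D + a) + j) = (-2140 - 45621)*((12182 + √842) - 2662/3375) = -47761*(41111588/3375 + √842) = -1963530554468/3375 - 47761*√842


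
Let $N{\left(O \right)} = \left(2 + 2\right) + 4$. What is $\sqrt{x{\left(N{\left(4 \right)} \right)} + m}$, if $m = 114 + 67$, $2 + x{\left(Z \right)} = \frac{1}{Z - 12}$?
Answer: $\frac{\sqrt{715}}{2} \approx 13.37$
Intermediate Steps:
$N{\left(O \right)} = 8$ ($N{\left(O \right)} = 4 + 4 = 8$)
$x{\left(Z \right)} = -2 + \frac{1}{-12 + Z}$ ($x{\left(Z \right)} = -2 + \frac{1}{Z - 12} = -2 + \frac{1}{-12 + Z}$)
$m = 181$
$\sqrt{x{\left(N{\left(4 \right)} \right)} + m} = \sqrt{\frac{25 - 16}{-12 + 8} + 181} = \sqrt{\frac{25 - 16}{-4} + 181} = \sqrt{\left(- \frac{1}{4}\right) 9 + 181} = \sqrt{- \frac{9}{4} + 181} = \sqrt{\frac{715}{4}} = \frac{\sqrt{715}}{2}$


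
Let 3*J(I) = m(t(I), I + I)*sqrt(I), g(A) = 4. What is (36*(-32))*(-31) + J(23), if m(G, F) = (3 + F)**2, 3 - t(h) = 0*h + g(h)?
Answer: 35712 + 2401*sqrt(23)/3 ≈ 39550.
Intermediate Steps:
t(h) = -1 (t(h) = 3 - (0*h + 4) = 3 - (0 + 4) = 3 - 1*4 = 3 - 4 = -1)
J(I) = sqrt(I)*(3 + 2*I)**2/3 (J(I) = ((3 + (I + I))**2*sqrt(I))/3 = ((3 + 2*I)**2*sqrt(I))/3 = (sqrt(I)*(3 + 2*I)**2)/3 = sqrt(I)*(3 + 2*I)**2/3)
(36*(-32))*(-31) + J(23) = (36*(-32))*(-31) + sqrt(23)*(3 + 2*23)**2/3 = -1152*(-31) + sqrt(23)*(3 + 46)**2/3 = 35712 + (1/3)*sqrt(23)*49**2 = 35712 + (1/3)*sqrt(23)*2401 = 35712 + 2401*sqrt(23)/3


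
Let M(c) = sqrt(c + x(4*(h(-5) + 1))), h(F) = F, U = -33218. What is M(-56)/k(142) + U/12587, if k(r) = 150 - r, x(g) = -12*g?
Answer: -33218/12587 + sqrt(34)/4 ≈ -1.1813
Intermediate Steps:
M(c) = sqrt(192 + c) (M(c) = sqrt(c - 48*(-5 + 1)) = sqrt(c - 48*(-4)) = sqrt(c - 12*(-16)) = sqrt(c + 192) = sqrt(192 + c))
M(-56)/k(142) + U/12587 = sqrt(192 - 56)/(150 - 1*142) - 33218/12587 = sqrt(136)/(150 - 142) - 33218*1/12587 = (2*sqrt(34))/8 - 33218/12587 = (2*sqrt(34))*(1/8) - 33218/12587 = sqrt(34)/4 - 33218/12587 = -33218/12587 + sqrt(34)/4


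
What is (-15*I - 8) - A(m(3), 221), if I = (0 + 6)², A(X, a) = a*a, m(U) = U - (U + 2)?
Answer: -49389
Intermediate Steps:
m(U) = -2 (m(U) = U - (2 + U) = U + (-2 - U) = -2)
A(X, a) = a²
I = 36 (I = 6² = 36)
(-15*I - 8) - A(m(3), 221) = (-15*36 - 8) - 1*221² = (-540 - 8) - 1*48841 = -548 - 48841 = -49389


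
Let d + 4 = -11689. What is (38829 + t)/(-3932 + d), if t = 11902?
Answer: -50731/15625 ≈ -3.2468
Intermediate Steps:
d = -11693 (d = -4 - 11689 = -11693)
(38829 + t)/(-3932 + d) = (38829 + 11902)/(-3932 - 11693) = 50731/(-15625) = 50731*(-1/15625) = -50731/15625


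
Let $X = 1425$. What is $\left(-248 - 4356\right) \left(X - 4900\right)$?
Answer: $15998900$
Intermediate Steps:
$\left(-248 - 4356\right) \left(X - 4900\right) = \left(-248 - 4356\right) \left(1425 - 4900\right) = \left(-4604\right) \left(-3475\right) = 15998900$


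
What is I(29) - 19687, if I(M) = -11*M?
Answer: -20006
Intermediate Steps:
I(29) - 19687 = -11*29 - 19687 = -319 - 19687 = -20006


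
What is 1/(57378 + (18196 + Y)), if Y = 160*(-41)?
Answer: 1/69014 ≈ 1.4490e-5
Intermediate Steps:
Y = -6560
1/(57378 + (18196 + Y)) = 1/(57378 + (18196 - 6560)) = 1/(57378 + 11636) = 1/69014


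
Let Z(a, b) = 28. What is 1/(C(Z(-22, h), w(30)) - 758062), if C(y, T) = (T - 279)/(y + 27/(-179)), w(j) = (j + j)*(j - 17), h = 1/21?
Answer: -4985/3778849391 ≈ -1.3192e-6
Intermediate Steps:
h = 1/21 ≈ 0.047619
w(j) = 2*j*(-17 + j) (w(j) = (2*j)*(-17 + j) = 2*j*(-17 + j))
C(y, T) = (-279 + T)/(-27/179 + y) (C(y, T) = (-279 + T)/(y + 27*(-1/179)) = (-279 + T)/(y - 27/179) = (-279 + T)/(-27/179 + y))
1/(C(Z(-22, h), w(30)) - 758062) = 1/(179*(-279 + 2*30*(-17 + 30))/(-27 + 179*28) - 758062) = 1/(179*(-279 + 2*30*13)/(-27 + 5012) - 758062) = 1/(179*(-279 + 780)/4985 - 758062) = 1/(179*(1/4985)*501 - 758062) = 1/(89679/4985 - 758062) = 1/(-3778849391/4985) = -4985/3778849391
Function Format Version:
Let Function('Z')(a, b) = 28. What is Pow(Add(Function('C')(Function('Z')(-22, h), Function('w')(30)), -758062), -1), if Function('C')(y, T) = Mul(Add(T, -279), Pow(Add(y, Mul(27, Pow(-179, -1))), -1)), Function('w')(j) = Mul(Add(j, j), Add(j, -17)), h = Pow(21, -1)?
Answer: Rational(-4985, 3778849391) ≈ -1.3192e-6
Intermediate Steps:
h = Rational(1, 21) ≈ 0.047619
Function('w')(j) = Mul(2, j, Add(-17, j)) (Function('w')(j) = Mul(Mul(2, j), Add(-17, j)) = Mul(2, j, Add(-17, j)))
Function('C')(y, T) = Mul(Pow(Add(Rational(-27, 179), y), -1), Add(-279, T)) (Function('C')(y, T) = Mul(Add(-279, T), Pow(Add(y, Mul(27, Rational(-1, 179))), -1)) = Mul(Add(-279, T), Pow(Add(y, Rational(-27, 179)), -1)) = Mul(Add(-279, T), Pow(Add(Rational(-27, 179), y), -1)) = Mul(Pow(Add(Rational(-27, 179), y), -1), Add(-279, T)))
Pow(Add(Function('C')(Function('Z')(-22, h), Function('w')(30)), -758062), -1) = Pow(Add(Mul(179, Pow(Add(-27, Mul(179, 28)), -1), Add(-279, Mul(2, 30, Add(-17, 30)))), -758062), -1) = Pow(Add(Mul(179, Pow(Add(-27, 5012), -1), Add(-279, Mul(2, 30, 13))), -758062), -1) = Pow(Add(Mul(179, Pow(4985, -1), Add(-279, 780)), -758062), -1) = Pow(Add(Mul(179, Rational(1, 4985), 501), -758062), -1) = Pow(Add(Rational(89679, 4985), -758062), -1) = Pow(Rational(-3778849391, 4985), -1) = Rational(-4985, 3778849391)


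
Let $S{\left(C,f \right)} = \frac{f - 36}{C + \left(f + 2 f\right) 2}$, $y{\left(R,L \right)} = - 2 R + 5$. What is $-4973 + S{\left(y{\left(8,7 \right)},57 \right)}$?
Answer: $- \frac{1646042}{331} \approx -4972.9$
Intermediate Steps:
$y{\left(R,L \right)} = 5 - 2 R$
$S{\left(C,f \right)} = \frac{-36 + f}{C + 6 f}$ ($S{\left(C,f \right)} = \frac{-36 + f}{C + 3 f 2} = \frac{-36 + f}{C + 6 f}$)
$-4973 + S{\left(y{\left(8,7 \right)},57 \right)} = -4973 + \frac{-36 + 57}{\left(5 - 16\right) + 6 \cdot 57} = -4973 + \frac{1}{\left(5 - 16\right) + 342} \cdot 21 = -4973 + \frac{1}{-11 + 342} \cdot 21 = -4973 + \frac{1}{331} \cdot 21 = -4973 + \frac{21}{331} = - \frac{1646042}{331}$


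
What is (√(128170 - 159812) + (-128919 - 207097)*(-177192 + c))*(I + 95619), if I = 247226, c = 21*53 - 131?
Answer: 20299639666679200 + 342845*I*√31642 ≈ 2.03e+16 + 6.0986e+7*I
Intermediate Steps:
c = 982 (c = 1113 - 131 = 982)
(√(128170 - 159812) + (-128919 - 207097)*(-177192 + c))*(I + 95619) = (√(128170 - 159812) + (-128919 - 207097)*(-177192 + 982))*(247226 + 95619) = (√(-31642) - 336016*(-176210))*342845 = (I*√31642 + 59209379360)*342845 = (59209379360 + I*√31642)*342845 = 20299639666679200 + 342845*I*√31642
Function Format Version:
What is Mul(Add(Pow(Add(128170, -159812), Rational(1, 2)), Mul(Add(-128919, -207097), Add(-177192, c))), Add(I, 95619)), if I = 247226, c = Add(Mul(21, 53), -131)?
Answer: Add(20299639666679200, Mul(342845, I, Pow(31642, Rational(1, 2)))) ≈ Add(2.0300e+16, Mul(6.0986e+7, I))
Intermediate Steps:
c = 982 (c = Add(1113, -131) = 982)
Mul(Add(Pow(Add(128170, -159812), Rational(1, 2)), Mul(Add(-128919, -207097), Add(-177192, c))), Add(I, 95619)) = Mul(Add(Pow(Add(128170, -159812), Rational(1, 2)), Mul(Add(-128919, -207097), Add(-177192, 982))), Add(247226, 95619)) = Mul(Add(Pow(-31642, Rational(1, 2)), Mul(-336016, -176210)), 342845) = Mul(Add(Mul(I, Pow(31642, Rational(1, 2))), 59209379360), 342845) = Mul(Add(59209379360, Mul(I, Pow(31642, Rational(1, 2)))), 342845) = Add(20299639666679200, Mul(342845, I, Pow(31642, Rational(1, 2))))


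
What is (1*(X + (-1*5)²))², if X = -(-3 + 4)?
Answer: 576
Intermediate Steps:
X = -1 (X = -1*1 = -1)
(1*(X + (-1*5)²))² = (1*(-1 + (-1*5)²))² = (1*(-1 + (-5)²))² = (1*(-1 + 25))² = (1*24)² = 24² = 576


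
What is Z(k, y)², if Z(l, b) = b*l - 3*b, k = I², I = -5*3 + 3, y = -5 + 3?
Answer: 79524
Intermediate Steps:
y = -2
I = -12 (I = -1*15 + 3 = -15 + 3 = -12)
k = 144 (k = (-12)² = 144)
Z(l, b) = -3*b + b*l
Z(k, y)² = (-2*(-3 + 144))² = (-2*141)² = (-282)² = 79524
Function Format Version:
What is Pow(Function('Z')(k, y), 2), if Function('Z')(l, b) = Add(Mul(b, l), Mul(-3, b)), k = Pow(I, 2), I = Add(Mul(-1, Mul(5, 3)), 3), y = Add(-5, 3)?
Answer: 79524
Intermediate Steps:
y = -2
I = -12 (I = Add(Mul(-1, 15), 3) = Add(-15, 3) = -12)
k = 144 (k = Pow(-12, 2) = 144)
Function('Z')(l, b) = Add(Mul(-3, b), Mul(b, l))
Pow(Function('Z')(k, y), 2) = Pow(Mul(-2, Add(-3, 144)), 2) = Pow(Mul(-2, 141), 2) = Pow(-282, 2) = 79524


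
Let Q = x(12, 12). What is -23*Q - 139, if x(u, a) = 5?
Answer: -254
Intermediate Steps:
Q = 5
-23*Q - 139 = -23*5 - 139 = -115 - 139 = -254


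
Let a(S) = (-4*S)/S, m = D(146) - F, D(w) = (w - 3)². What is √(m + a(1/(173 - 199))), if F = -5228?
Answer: √25673 ≈ 160.23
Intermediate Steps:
D(w) = (-3 + w)²
m = 25677 (m = (-3 + 146)² - 1*(-5228) = 143² + 5228 = 20449 + 5228 = 25677)
a(S) = -4
√(m + a(1/(173 - 199))) = √(25677 - 4) = √25673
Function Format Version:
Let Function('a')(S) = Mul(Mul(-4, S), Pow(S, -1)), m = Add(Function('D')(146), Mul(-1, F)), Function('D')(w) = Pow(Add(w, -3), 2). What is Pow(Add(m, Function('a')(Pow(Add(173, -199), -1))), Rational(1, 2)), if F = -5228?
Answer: Pow(25673, Rational(1, 2)) ≈ 160.23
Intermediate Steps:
Function('D')(w) = Pow(Add(-3, w), 2)
m = 25677 (m = Add(Pow(Add(-3, 146), 2), Mul(-1, -5228)) = Add(Pow(143, 2), 5228) = Add(20449, 5228) = 25677)
Function('a')(S) = -4
Pow(Add(m, Function('a')(Pow(Add(173, -199), -1))), Rational(1, 2)) = Pow(Add(25677, -4), Rational(1, 2)) = Pow(25673, Rational(1, 2))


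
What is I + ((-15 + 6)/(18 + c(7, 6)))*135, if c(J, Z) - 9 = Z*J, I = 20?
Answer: 55/23 ≈ 2.3913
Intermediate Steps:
c(J, Z) = 9 + J*Z (c(J, Z) = 9 + Z*J = 9 + J*Z)
I + ((-15 + 6)/(18 + c(7, 6)))*135 = 20 + ((-15 + 6)/(18 + (9 + 7*6)))*135 = 20 - 9/(18 + (9 + 42))*135 = 20 - 9/(18 + 51)*135 = 20 - 9/69*135 = 20 - 9*1/69*135 = 20 - 3/23*135 = 20 - 405/23 = 55/23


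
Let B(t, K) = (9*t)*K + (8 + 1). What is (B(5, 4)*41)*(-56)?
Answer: -433944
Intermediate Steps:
B(t, K) = 9 + 9*K*t (B(t, K) = 9*K*t + 9 = 9 + 9*K*t)
(B(5, 4)*41)*(-56) = ((9 + 9*4*5)*41)*(-56) = ((9 + 180)*41)*(-56) = (189*41)*(-56) = 7749*(-56) = -433944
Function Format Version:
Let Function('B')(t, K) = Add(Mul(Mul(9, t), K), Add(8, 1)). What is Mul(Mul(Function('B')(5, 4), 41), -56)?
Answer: -433944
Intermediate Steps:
Function('B')(t, K) = Add(9, Mul(9, K, t)) (Function('B')(t, K) = Add(Mul(9, K, t), 9) = Add(9, Mul(9, K, t)))
Mul(Mul(Function('B')(5, 4), 41), -56) = Mul(Mul(Add(9, Mul(9, 4, 5)), 41), -56) = Mul(Mul(Add(9, 180), 41), -56) = Mul(Mul(189, 41), -56) = Mul(7749, -56) = -433944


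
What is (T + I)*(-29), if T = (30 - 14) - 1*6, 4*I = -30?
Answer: -145/2 ≈ -72.500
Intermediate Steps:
I = -15/2 (I = (¼)*(-30) = -15/2 ≈ -7.5000)
T = 10 (T = 16 - 6 = 10)
(T + I)*(-29) = (10 - 15/2)*(-29) = (5/2)*(-29) = -145/2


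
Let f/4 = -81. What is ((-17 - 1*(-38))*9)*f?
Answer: -61236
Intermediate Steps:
f = -324 (f = 4*(-81) = -324)
((-17 - 1*(-38))*9)*f = ((-17 - 1*(-38))*9)*(-324) = ((-17 + 38)*9)*(-324) = (21*9)*(-324) = 189*(-324) = -61236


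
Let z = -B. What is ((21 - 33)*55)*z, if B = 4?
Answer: 2640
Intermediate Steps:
z = -4 (z = -1*4 = -4)
((21 - 33)*55)*z = ((21 - 33)*55)*(-4) = -12*55*(-4) = -660*(-4) = 2640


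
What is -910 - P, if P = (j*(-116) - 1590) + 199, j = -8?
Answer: -447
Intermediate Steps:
P = -463 (P = (-8*(-116) - 1590) + 199 = (928 - 1590) + 199 = -662 + 199 = -463)
-910 - P = -910 - 1*(-463) = -910 + 463 = -447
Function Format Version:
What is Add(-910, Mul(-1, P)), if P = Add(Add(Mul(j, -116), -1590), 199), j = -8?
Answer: -447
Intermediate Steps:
P = -463 (P = Add(Add(Mul(-8, -116), -1590), 199) = Add(Add(928, -1590), 199) = Add(-662, 199) = -463)
Add(-910, Mul(-1, P)) = Add(-910, Mul(-1, -463)) = Add(-910, 463) = -447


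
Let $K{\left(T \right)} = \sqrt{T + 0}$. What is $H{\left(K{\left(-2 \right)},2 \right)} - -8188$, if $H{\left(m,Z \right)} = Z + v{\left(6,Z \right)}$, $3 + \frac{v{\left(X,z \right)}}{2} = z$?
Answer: $8188$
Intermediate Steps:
$v{\left(X,z \right)} = -6 + 2 z$
$K{\left(T \right)} = \sqrt{T}$
$H{\left(m,Z \right)} = -6 + 3 Z$ ($H{\left(m,Z \right)} = Z + \left(-6 + 2 Z\right) = -6 + 3 Z$)
$H{\left(K{\left(-2 \right)},2 \right)} - -8188 = \left(-6 + 3 \cdot 2\right) - -8188 = \left(-6 + 6\right) + 8188 = 0 + 8188 = 8188$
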